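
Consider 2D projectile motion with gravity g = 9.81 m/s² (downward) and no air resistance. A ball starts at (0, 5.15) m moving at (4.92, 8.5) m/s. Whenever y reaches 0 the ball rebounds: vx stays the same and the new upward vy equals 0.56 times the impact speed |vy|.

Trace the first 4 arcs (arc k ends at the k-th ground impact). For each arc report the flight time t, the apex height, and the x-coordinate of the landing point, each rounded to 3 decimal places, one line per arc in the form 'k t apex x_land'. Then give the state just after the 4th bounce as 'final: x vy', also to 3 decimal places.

1 2.208 8.832 10.865
2 1.503 2.770 18.260
3 0.842 0.869 22.400
4 0.471 0.272 24.719
final: 24.719 1.295

Arc 1: start y=5.150, vy=8.500 → t=2.208, apex=8.832, x_land=10.865, impact vy=-13.164
  bounce: vy ← 0.56·13.164 = 7.372
Arc 2: start y=0.000, vy=7.372 → t=1.503, apex=2.770, x_land=18.260, impact vy=-7.372
  bounce: vy ← 0.56·7.372 = 4.128
Arc 3: start y=0.000, vy=4.128 → t=0.842, apex=0.869, x_land=22.400, impact vy=-4.128
  bounce: vy ← 0.56·4.128 = 2.312
Arc 4: start y=0.000, vy=2.312 → t=0.471, apex=0.272, x_land=24.719, impact vy=-2.312
  bounce: vy ← 0.56·2.312 = 1.295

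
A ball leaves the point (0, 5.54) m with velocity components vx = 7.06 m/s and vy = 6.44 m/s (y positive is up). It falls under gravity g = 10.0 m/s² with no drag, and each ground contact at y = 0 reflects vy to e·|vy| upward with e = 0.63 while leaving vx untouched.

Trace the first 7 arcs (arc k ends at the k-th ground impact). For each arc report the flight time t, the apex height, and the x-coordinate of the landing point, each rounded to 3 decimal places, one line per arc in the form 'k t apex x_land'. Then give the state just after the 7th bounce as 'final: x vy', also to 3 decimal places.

Arc 1: start y=5.540, vy=6.440 → t=1.878, apex=7.614, x_land=13.259, impact vy=-12.340
  bounce: vy ← 0.63·12.340 = 7.774
Arc 2: start y=0.000, vy=7.774 → t=1.555, apex=3.022, x_land=24.236, impact vy=-7.774
  bounce: vy ← 0.63·7.774 = 4.898
Arc 3: start y=0.000, vy=4.898 → t=0.980, apex=1.199, x_land=31.151, impact vy=-4.898
  bounce: vy ← 0.63·4.898 = 3.086
Arc 4: start y=0.000, vy=3.086 → t=0.617, apex=0.476, x_land=35.508, impact vy=-3.086
  bounce: vy ← 0.63·3.086 = 1.944
Arc 5: start y=0.000, vy=1.944 → t=0.389, apex=0.189, x_land=38.253, impact vy=-1.944
  bounce: vy ← 0.63·1.944 = 1.225
Arc 6: start y=0.000, vy=1.225 → t=0.245, apex=0.075, x_land=39.982, impact vy=-1.225
  bounce: vy ← 0.63·1.225 = 0.772
Arc 7: start y=0.000, vy=0.772 → t=0.154, apex=0.030, x_land=41.072, impact vy=-0.772
  bounce: vy ← 0.63·0.772 = 0.486

1 1.878 7.614 13.259
2 1.555 3.022 24.236
3 0.980 1.199 31.151
4 0.617 0.476 35.508
5 0.389 0.189 38.253
6 0.245 0.075 39.982
7 0.154 0.030 41.072
final: 41.072 0.486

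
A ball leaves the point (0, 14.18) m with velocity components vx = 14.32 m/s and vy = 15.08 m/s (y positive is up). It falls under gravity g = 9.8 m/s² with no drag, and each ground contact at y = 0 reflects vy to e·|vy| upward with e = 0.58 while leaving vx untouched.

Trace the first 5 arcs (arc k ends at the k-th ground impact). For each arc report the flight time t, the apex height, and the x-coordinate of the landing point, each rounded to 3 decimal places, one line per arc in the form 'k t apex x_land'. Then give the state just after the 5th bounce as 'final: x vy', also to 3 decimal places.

1 3.833 25.782 54.883
2 2.661 8.673 92.987
3 1.543 2.918 115.087
4 0.895 0.982 127.905
5 0.519 0.330 135.339
final: 135.339 1.475

Arc 1: start y=14.180, vy=15.080 → t=3.833, apex=25.782, x_land=54.883, impact vy=-22.480
  bounce: vy ← 0.58·22.480 = 13.038
Arc 2: start y=0.000, vy=13.038 → t=2.661, apex=8.673, x_land=92.987, impact vy=-13.038
  bounce: vy ← 0.58·13.038 = 7.562
Arc 3: start y=0.000, vy=7.562 → t=1.543, apex=2.918, x_land=115.087, impact vy=-7.562
  bounce: vy ← 0.58·7.562 = 4.386
Arc 4: start y=0.000, vy=4.386 → t=0.895, apex=0.982, x_land=127.905, impact vy=-4.386
  bounce: vy ← 0.58·4.386 = 2.544
Arc 5: start y=0.000, vy=2.544 → t=0.519, apex=0.330, x_land=135.339, impact vy=-2.544
  bounce: vy ← 0.58·2.544 = 1.475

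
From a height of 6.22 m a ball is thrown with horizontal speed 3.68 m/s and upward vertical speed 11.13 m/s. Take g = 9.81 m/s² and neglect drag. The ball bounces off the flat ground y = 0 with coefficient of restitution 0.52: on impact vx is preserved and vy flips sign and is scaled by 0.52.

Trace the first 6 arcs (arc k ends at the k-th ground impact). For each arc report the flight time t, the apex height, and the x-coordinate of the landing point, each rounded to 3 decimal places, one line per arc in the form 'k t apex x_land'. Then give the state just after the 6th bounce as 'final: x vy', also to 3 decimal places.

1 2.733 12.534 10.058
2 1.662 3.389 16.176
3 0.864 0.916 19.357
4 0.450 0.248 21.011
5 0.234 0.067 21.872
6 0.122 0.018 22.319
final: 22.319 0.310

Arc 1: start y=6.220, vy=11.130 → t=2.733, apex=12.534, x_land=10.058, impact vy=-15.682
  bounce: vy ← 0.52·15.682 = 8.154
Arc 2: start y=0.000, vy=8.154 → t=1.662, apex=3.389, x_land=16.176, impact vy=-8.154
  bounce: vy ← 0.52·8.154 = 4.240
Arc 3: start y=0.000, vy=4.240 → t=0.864, apex=0.916, x_land=19.357, impact vy=-4.240
  bounce: vy ← 0.52·4.240 = 2.205
Arc 4: start y=0.000, vy=2.205 → t=0.450, apex=0.248, x_land=21.011, impact vy=-2.205
  bounce: vy ← 0.52·2.205 = 1.147
Arc 5: start y=0.000, vy=1.147 → t=0.234, apex=0.067, x_land=21.872, impact vy=-1.147
  bounce: vy ← 0.52·1.147 = 0.596
Arc 6: start y=0.000, vy=0.596 → t=0.122, apex=0.018, x_land=22.319, impact vy=-0.596
  bounce: vy ← 0.52·0.596 = 0.310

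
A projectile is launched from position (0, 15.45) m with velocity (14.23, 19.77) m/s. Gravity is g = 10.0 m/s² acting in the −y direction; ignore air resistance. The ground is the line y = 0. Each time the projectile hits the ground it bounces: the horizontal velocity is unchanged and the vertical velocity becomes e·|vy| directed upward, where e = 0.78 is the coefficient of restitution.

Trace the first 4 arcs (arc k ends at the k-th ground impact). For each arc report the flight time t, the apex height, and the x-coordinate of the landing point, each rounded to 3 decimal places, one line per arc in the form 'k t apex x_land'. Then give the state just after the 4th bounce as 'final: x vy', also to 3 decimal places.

1 4.622 34.993 65.778
2 4.127 21.290 124.504
3 3.219 12.953 170.311
4 2.511 7.880 206.040
final: 206.040 9.792

Arc 1: start y=15.450, vy=19.770 → t=4.622, apex=34.993, x_land=65.778, impact vy=-26.455
  bounce: vy ← 0.78·26.455 = 20.635
Arc 2: start y=0.000, vy=20.635 → t=4.127, apex=21.290, x_land=124.504, impact vy=-20.635
  bounce: vy ← 0.78·20.635 = 16.095
Arc 3: start y=0.000, vy=16.095 → t=3.219, apex=12.953, x_land=170.311, impact vy=-16.095
  bounce: vy ← 0.78·16.095 = 12.554
Arc 4: start y=0.000, vy=12.554 → t=2.511, apex=7.880, x_land=206.040, impact vy=-12.554
  bounce: vy ← 0.78·12.554 = 9.792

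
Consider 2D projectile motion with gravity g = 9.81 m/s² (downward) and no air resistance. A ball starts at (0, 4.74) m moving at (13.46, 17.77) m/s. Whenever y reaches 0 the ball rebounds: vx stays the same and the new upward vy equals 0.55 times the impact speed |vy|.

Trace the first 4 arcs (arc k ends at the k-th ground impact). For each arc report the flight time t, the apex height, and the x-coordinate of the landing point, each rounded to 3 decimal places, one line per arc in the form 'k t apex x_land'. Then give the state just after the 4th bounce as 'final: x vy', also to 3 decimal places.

1 3.872 20.834 52.122
2 2.267 6.302 82.637
3 1.247 1.906 99.420
4 0.686 0.577 108.651
final: 108.651 1.850

Arc 1: start y=4.740, vy=17.770 → t=3.872, apex=20.834, x_land=52.122, impact vy=-20.218
  bounce: vy ← 0.55·20.218 = 11.120
Arc 2: start y=0.000, vy=11.120 → t=2.267, apex=6.302, x_land=82.637, impact vy=-11.120
  bounce: vy ← 0.55·11.120 = 6.116
Arc 3: start y=0.000, vy=6.116 → t=1.247, apex=1.906, x_land=99.420, impact vy=-6.116
  bounce: vy ← 0.55·6.116 = 3.364
Arc 4: start y=0.000, vy=3.364 → t=0.686, apex=0.577, x_land=108.651, impact vy=-3.364
  bounce: vy ← 0.55·3.364 = 1.850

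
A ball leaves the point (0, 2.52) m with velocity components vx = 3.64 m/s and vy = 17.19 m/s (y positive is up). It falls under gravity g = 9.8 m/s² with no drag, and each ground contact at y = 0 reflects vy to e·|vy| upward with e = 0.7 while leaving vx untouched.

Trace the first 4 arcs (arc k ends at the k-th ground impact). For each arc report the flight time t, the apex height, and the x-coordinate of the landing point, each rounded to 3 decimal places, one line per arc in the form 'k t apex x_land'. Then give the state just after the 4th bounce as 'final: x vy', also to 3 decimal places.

Arc 1: start y=2.520, vy=17.190 → t=3.649, apex=17.596, x_land=13.283, impact vy=-18.571
  bounce: vy ← 0.7·18.571 = 13.000
Arc 2: start y=0.000, vy=13.000 → t=2.653, apex=8.622, x_land=22.940, impact vy=-13.000
  bounce: vy ← 0.7·13.000 = 9.100
Arc 3: start y=0.000, vy=9.100 → t=1.857, apex=4.225, x_land=29.700, impact vy=-9.100
  bounce: vy ← 0.7·9.100 = 6.370
Arc 4: start y=0.000, vy=6.370 → t=1.300, apex=2.070, x_land=34.432, impact vy=-6.370
  bounce: vy ← 0.7·6.370 = 4.459

1 3.649 17.596 13.283
2 2.653 8.622 22.940
3 1.857 4.225 29.700
4 1.300 2.070 34.432
final: 34.432 4.459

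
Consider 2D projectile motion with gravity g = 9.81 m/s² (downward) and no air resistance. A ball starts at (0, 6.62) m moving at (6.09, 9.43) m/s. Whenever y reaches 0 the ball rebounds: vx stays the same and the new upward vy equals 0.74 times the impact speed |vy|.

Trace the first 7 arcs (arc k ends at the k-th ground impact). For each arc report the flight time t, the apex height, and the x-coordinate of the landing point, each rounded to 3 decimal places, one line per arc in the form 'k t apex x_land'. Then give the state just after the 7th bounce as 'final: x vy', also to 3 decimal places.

1 2.469 11.152 15.037
2 2.232 6.107 28.628
3 1.651 3.344 38.685
4 1.222 1.831 46.127
5 0.904 1.003 51.634
6 0.669 0.549 55.710
7 0.495 0.301 58.726
final: 58.726 1.797

Arc 1: start y=6.620, vy=9.430 → t=2.469, apex=11.152, x_land=15.037, impact vy=-14.792
  bounce: vy ← 0.74·14.792 = 10.946
Arc 2: start y=0.000, vy=10.946 → t=2.232, apex=6.107, x_land=28.628, impact vy=-10.946
  bounce: vy ← 0.74·10.946 = 8.100
Arc 3: start y=0.000, vy=8.100 → t=1.651, apex=3.344, x_land=38.685, impact vy=-8.100
  bounce: vy ← 0.74·8.100 = 5.994
Arc 4: start y=0.000, vy=5.994 → t=1.222, apex=1.831, x_land=46.127, impact vy=-5.994
  bounce: vy ← 0.74·5.994 = 4.436
Arc 5: start y=0.000, vy=4.436 → t=0.904, apex=1.003, x_land=51.634, impact vy=-4.436
  bounce: vy ← 0.74·4.436 = 3.282
Arc 6: start y=0.000, vy=3.282 → t=0.669, apex=0.549, x_land=55.710, impact vy=-3.282
  bounce: vy ← 0.74·3.282 = 2.429
Arc 7: start y=0.000, vy=2.429 → t=0.495, apex=0.301, x_land=58.726, impact vy=-2.429
  bounce: vy ← 0.74·2.429 = 1.797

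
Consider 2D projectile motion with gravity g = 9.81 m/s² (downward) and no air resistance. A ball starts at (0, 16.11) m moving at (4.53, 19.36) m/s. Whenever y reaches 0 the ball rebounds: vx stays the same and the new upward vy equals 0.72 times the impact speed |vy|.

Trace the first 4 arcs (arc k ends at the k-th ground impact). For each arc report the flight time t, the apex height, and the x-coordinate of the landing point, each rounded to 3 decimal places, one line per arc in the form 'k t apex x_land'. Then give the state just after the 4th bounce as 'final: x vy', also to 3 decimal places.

1 4.653 35.213 21.078
2 3.858 18.255 38.556
3 2.778 9.463 51.140
4 2.000 4.906 60.201
final: 60.201 7.064

Arc 1: start y=16.110, vy=19.360 → t=4.653, apex=35.213, x_land=21.078, impact vy=-26.285
  bounce: vy ← 0.72·26.285 = 18.925
Arc 2: start y=0.000, vy=18.925 → t=3.858, apex=18.255, x_land=38.556, impact vy=-18.925
  bounce: vy ← 0.72·18.925 = 13.626
Arc 3: start y=0.000, vy=13.626 → t=2.778, apex=9.463, x_land=51.140, impact vy=-13.626
  bounce: vy ← 0.72·13.626 = 9.811
Arc 4: start y=0.000, vy=9.811 → t=2.000, apex=4.906, x_land=60.201, impact vy=-9.811
  bounce: vy ← 0.72·9.811 = 7.064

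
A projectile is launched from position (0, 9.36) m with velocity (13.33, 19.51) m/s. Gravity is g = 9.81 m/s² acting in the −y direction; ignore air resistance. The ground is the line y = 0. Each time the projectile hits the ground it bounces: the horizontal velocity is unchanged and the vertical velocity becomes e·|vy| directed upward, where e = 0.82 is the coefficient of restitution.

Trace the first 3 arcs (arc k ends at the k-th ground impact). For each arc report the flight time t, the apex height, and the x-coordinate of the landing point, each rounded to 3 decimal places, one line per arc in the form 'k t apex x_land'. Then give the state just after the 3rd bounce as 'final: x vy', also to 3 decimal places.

Arc 1: start y=9.360, vy=19.510 → t=4.410, apex=28.761, x_land=58.789, impact vy=-23.755
  bounce: vy ← 0.82·23.755 = 19.479
Arc 2: start y=0.000, vy=19.479 → t=3.971, apex=19.339, x_land=111.725, impact vy=-19.479
  bounce: vy ← 0.82·19.479 = 15.973
Arc 3: start y=0.000, vy=15.973 → t=3.256, apex=13.003, x_land=155.133, impact vy=-15.973
  bounce: vy ← 0.82·15.973 = 13.098

1 4.410 28.761 58.789
2 3.971 19.339 111.725
3 3.256 13.003 155.133
final: 155.133 13.098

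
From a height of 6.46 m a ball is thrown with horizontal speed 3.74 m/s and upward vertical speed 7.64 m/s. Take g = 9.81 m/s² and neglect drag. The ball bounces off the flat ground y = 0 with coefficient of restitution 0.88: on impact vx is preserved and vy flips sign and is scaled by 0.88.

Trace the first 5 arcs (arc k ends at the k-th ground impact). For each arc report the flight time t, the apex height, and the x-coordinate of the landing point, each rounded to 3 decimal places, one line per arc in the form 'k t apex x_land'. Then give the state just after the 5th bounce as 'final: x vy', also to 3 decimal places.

Arc 1: start y=6.460, vy=7.640 → t=2.166, apex=9.435, x_land=8.100, impact vy=-13.606
  bounce: vy ← 0.88·13.606 = 11.973
Arc 2: start y=0.000, vy=11.973 → t=2.441, apex=7.306, x_land=17.229, impact vy=-11.973
  bounce: vy ← 0.88·11.973 = 10.536
Arc 3: start y=0.000, vy=10.536 → t=2.148, apex=5.658, x_land=25.263, impact vy=-10.536
  bounce: vy ← 0.88·10.536 = 9.272
Arc 4: start y=0.000, vy=9.272 → t=1.890, apex=4.382, x_land=32.333, impact vy=-9.272
  bounce: vy ← 0.88·9.272 = 8.159
Arc 5: start y=0.000, vy=8.159 → t=1.663, apex=3.393, x_land=38.554, impact vy=-8.159
  bounce: vy ← 0.88·8.159 = 7.180

1 2.166 9.435 8.100
2 2.441 7.306 17.229
3 2.148 5.658 25.263
4 1.890 4.382 32.333
5 1.663 3.393 38.554
final: 38.554 7.180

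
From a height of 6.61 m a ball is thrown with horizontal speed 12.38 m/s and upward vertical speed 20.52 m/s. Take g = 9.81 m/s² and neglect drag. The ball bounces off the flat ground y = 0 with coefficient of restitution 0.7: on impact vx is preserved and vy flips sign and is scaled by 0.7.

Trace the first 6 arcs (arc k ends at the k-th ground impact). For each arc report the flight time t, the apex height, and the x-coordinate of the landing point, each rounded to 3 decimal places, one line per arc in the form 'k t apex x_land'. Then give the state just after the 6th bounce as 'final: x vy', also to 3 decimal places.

1 4.484 28.071 55.512
2 3.349 13.755 96.975
3 2.344 6.740 125.999
4 1.641 3.303 146.316
5 1.149 1.618 160.538
6 0.804 0.793 170.493
final: 170.493 2.761

Arc 1: start y=6.610, vy=20.520 → t=4.484, apex=28.071, x_land=55.512, impact vy=-23.468
  bounce: vy ← 0.7·23.468 = 16.428
Arc 2: start y=0.000, vy=16.428 → t=3.349, apex=13.755, x_land=96.975, impact vy=-16.428
  bounce: vy ← 0.7·16.428 = 11.499
Arc 3: start y=0.000, vy=11.499 → t=2.344, apex=6.740, x_land=125.999, impact vy=-11.499
  bounce: vy ← 0.7·11.499 = 8.050
Arc 4: start y=0.000, vy=8.050 → t=1.641, apex=3.303, x_land=146.316, impact vy=-8.050
  bounce: vy ← 0.7·8.050 = 5.635
Arc 5: start y=0.000, vy=5.635 → t=1.149, apex=1.618, x_land=160.538, impact vy=-5.635
  bounce: vy ← 0.7·5.635 = 3.944
Arc 6: start y=0.000, vy=3.944 → t=0.804, apex=0.793, x_land=170.493, impact vy=-3.944
  bounce: vy ← 0.7·3.944 = 2.761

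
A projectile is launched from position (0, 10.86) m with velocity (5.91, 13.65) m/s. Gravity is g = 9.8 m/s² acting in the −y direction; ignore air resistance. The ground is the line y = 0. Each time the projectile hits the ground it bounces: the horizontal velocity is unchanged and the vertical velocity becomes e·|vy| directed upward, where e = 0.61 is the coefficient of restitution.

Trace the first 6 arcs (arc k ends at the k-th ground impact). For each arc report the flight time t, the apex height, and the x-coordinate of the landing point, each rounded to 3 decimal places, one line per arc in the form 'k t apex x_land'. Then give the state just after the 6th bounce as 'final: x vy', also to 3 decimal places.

Arc 1: start y=10.860, vy=13.650 → t=3.432, apex=20.366, x_land=20.281, impact vy=-19.979
  bounce: vy ← 0.61·19.979 = 12.187
Arc 2: start y=0.000, vy=12.187 → t=2.487, apex=7.578, x_land=34.980, impact vy=-12.187
  bounce: vy ← 0.61·12.187 = 7.434
Arc 3: start y=0.000, vy=7.434 → t=1.517, apex=2.820, x_land=43.947, impact vy=-7.434
  bounce: vy ← 0.61·7.434 = 4.535
Arc 4: start y=0.000, vy=4.535 → t=0.926, apex=1.049, x_land=49.417, impact vy=-4.535
  bounce: vy ← 0.61·4.535 = 2.766
Arc 5: start y=0.000, vy=2.766 → t=0.565, apex=0.390, x_land=52.753, impact vy=-2.766
  bounce: vy ← 0.61·2.766 = 1.687
Arc 6: start y=0.000, vy=1.687 → t=0.344, apex=0.145, x_land=54.788, impact vy=-1.687
  bounce: vy ← 0.61·1.687 = 1.029

1 3.432 20.366 20.281
2 2.487 7.578 34.980
3 1.517 2.820 43.947
4 0.926 1.049 49.417
5 0.565 0.390 52.753
6 0.344 0.145 54.788
final: 54.788 1.029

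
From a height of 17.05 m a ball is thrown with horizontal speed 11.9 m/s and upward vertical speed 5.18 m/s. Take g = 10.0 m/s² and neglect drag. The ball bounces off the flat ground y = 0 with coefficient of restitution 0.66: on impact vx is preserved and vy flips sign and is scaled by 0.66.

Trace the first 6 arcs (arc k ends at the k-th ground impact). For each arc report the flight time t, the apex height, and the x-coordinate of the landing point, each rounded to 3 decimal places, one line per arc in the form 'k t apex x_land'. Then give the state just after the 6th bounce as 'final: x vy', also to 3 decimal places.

Arc 1: start y=17.050, vy=5.180 → t=2.436, apex=18.392, x_land=28.987, impact vy=-19.179
  bounce: vy ← 0.66·19.179 = 12.658
Arc 2: start y=0.000, vy=12.658 → t=2.532, apex=8.011, x_land=59.113, impact vy=-12.658
  bounce: vy ← 0.66·12.658 = 8.354
Arc 3: start y=0.000, vy=8.354 → t=1.671, apex=3.490, x_land=78.997, impact vy=-8.354
  bounce: vy ← 0.66·8.354 = 5.514
Arc 4: start y=0.000, vy=5.514 → t=1.103, apex=1.520, x_land=92.120, impact vy=-5.514
  bounce: vy ← 0.66·5.514 = 3.639
Arc 5: start y=0.000, vy=3.639 → t=0.728, apex=0.662, x_land=100.781, impact vy=-3.639
  bounce: vy ← 0.66·3.639 = 2.402
Arc 6: start y=0.000, vy=2.402 → t=0.480, apex=0.288, x_land=106.497, impact vy=-2.402
  bounce: vy ← 0.66·2.402 = 1.585

1 2.436 18.392 28.987
2 2.532 8.011 59.113
3 1.671 3.490 78.997
4 1.103 1.520 92.120
5 0.728 0.662 100.781
6 0.480 0.288 106.497
final: 106.497 1.585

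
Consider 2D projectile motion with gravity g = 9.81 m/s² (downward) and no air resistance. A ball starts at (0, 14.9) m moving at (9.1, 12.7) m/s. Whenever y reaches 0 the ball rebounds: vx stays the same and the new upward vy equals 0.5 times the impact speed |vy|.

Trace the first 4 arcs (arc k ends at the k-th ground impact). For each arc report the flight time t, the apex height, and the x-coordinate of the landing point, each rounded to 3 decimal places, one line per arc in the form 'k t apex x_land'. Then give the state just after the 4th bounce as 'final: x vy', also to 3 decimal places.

1 3.466 23.121 31.538
2 2.171 5.780 51.295
3 1.086 1.445 61.173
4 0.543 0.361 66.113
final: 66.113 1.331

Arc 1: start y=14.900, vy=12.700 → t=3.466, apex=23.121, x_land=31.538, impact vy=-21.299
  bounce: vy ← 0.5·21.299 = 10.649
Arc 2: start y=0.000, vy=10.649 → t=2.171, apex=5.780, x_land=51.295, impact vy=-10.649
  bounce: vy ← 0.5·10.649 = 5.325
Arc 3: start y=0.000, vy=5.325 → t=1.086, apex=1.445, x_land=61.173, impact vy=-5.325
  bounce: vy ← 0.5·5.325 = 2.662
Arc 4: start y=0.000, vy=2.662 → t=0.543, apex=0.361, x_land=66.113, impact vy=-2.662
  bounce: vy ← 0.5·2.662 = 1.331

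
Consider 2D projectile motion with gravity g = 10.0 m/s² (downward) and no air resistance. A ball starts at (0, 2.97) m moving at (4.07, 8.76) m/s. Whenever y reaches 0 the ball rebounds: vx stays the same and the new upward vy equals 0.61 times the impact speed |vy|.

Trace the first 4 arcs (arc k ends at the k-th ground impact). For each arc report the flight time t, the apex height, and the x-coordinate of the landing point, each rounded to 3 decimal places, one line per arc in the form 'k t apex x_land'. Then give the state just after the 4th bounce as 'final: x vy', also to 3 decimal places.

Arc 1: start y=2.970, vy=8.760 → t=2.043, apex=6.807, x_land=8.314, impact vy=-11.668
  bounce: vy ← 0.61·11.668 = 7.117
Arc 2: start y=0.000, vy=7.117 → t=1.423, apex=2.533, x_land=14.108, impact vy=-7.117
  bounce: vy ← 0.61·7.117 = 4.342
Arc 3: start y=0.000, vy=4.342 → t=0.868, apex=0.942, x_land=17.642, impact vy=-4.342
  bounce: vy ← 0.61·4.342 = 2.648
Arc 4: start y=0.000, vy=2.648 → t=0.530, apex=0.351, x_land=19.797, impact vy=-2.648
  bounce: vy ← 0.61·2.648 = 1.616

1 2.043 6.807 8.314
2 1.423 2.533 14.108
3 0.868 0.942 17.642
4 0.530 0.351 19.797
final: 19.797 1.616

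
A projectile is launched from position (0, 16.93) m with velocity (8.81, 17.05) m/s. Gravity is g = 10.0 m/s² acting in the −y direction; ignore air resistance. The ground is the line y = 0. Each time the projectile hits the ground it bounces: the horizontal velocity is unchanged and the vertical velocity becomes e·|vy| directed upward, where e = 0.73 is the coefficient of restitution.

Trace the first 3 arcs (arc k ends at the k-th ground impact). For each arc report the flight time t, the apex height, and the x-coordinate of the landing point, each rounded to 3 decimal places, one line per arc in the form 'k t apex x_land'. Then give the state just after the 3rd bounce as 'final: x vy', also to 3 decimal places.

Arc 1: start y=16.930, vy=17.050 → t=4.214, apex=31.465, x_land=37.122, impact vy=-25.086
  bounce: vy ← 0.73·25.086 = 18.313
Arc 2: start y=0.000, vy=18.313 → t=3.663, apex=16.768, x_land=69.389, impact vy=-18.313
  bounce: vy ← 0.73·18.313 = 13.368
Arc 3: start y=0.000, vy=13.368 → t=2.674, apex=8.936, x_land=92.944, impact vy=-13.368
  bounce: vy ← 0.73·13.368 = 9.759

1 4.214 31.465 37.122
2 3.663 16.768 69.389
3 2.674 8.936 92.944
final: 92.944 9.759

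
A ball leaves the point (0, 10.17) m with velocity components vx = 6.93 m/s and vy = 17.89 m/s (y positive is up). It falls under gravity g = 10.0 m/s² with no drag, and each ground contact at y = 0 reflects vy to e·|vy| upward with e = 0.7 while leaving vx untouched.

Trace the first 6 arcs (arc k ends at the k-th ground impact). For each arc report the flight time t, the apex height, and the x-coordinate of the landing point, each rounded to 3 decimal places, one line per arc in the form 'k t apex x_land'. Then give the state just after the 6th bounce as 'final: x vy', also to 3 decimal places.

Arc 1: start y=10.170, vy=17.890 → t=4.077, apex=26.173, x_land=28.253, impact vy=-22.879
  bounce: vy ← 0.7·22.879 = 16.015
Arc 2: start y=0.000, vy=16.015 → t=3.203, apex=12.825, x_land=50.450, impact vy=-16.015
  bounce: vy ← 0.7·16.015 = 11.211
Arc 3: start y=0.000, vy=11.211 → t=2.242, apex=6.284, x_land=65.988, impact vy=-11.211
  bounce: vy ← 0.7·11.211 = 7.848
Arc 4: start y=0.000, vy=7.848 → t=1.570, apex=3.079, x_land=76.865, impact vy=-7.848
  bounce: vy ← 0.7·7.848 = 5.493
Arc 5: start y=0.000, vy=5.493 → t=1.099, apex=1.509, x_land=84.479, impact vy=-5.493
  bounce: vy ← 0.7·5.493 = 3.845
Arc 6: start y=0.000, vy=3.845 → t=0.769, apex=0.739, x_land=89.808, impact vy=-3.845
  bounce: vy ← 0.7·3.845 = 2.692

1 4.077 26.173 28.253
2 3.203 12.825 50.450
3 2.242 6.284 65.988
4 1.570 3.079 76.865
5 1.099 1.509 84.479
6 0.769 0.739 89.808
final: 89.808 2.692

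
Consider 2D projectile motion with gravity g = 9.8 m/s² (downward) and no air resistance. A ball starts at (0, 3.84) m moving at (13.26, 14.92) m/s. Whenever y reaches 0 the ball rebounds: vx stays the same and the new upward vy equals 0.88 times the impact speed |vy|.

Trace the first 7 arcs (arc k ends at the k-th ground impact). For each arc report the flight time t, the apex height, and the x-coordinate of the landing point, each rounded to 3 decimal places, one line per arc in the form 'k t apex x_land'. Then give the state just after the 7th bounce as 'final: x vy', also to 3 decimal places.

1 3.284 15.197 43.540
2 3.100 11.769 84.640
3 2.728 9.114 120.808
4 2.400 7.058 152.636
5 2.112 5.466 180.645
6 1.859 4.233 205.293
7 1.636 3.278 226.982
final: 226.982 7.053

Arc 1: start y=3.840, vy=14.920 → t=3.284, apex=15.197, x_land=43.540, impact vy=-17.259
  bounce: vy ← 0.88·17.259 = 15.188
Arc 2: start y=0.000, vy=15.188 → t=3.100, apex=11.769, x_land=84.640, impact vy=-15.188
  bounce: vy ← 0.88·15.188 = 13.365
Arc 3: start y=0.000, vy=13.365 → t=2.728, apex=9.114, x_land=120.808, impact vy=-13.365
  bounce: vy ← 0.88·13.365 = 11.761
Arc 4: start y=0.000, vy=11.761 → t=2.400, apex=7.058, x_land=152.636, impact vy=-11.761
  bounce: vy ← 0.88·11.761 = 10.350
Arc 5: start y=0.000, vy=10.350 → t=2.112, apex=5.466, x_land=180.645, impact vy=-10.350
  bounce: vy ← 0.88·10.350 = 9.108
Arc 6: start y=0.000, vy=9.108 → t=1.859, apex=4.233, x_land=205.293, impact vy=-9.108
  bounce: vy ← 0.88·9.108 = 8.015
Arc 7: start y=0.000, vy=8.015 → t=1.636, apex=3.278, x_land=226.982, impact vy=-8.015
  bounce: vy ← 0.88·8.015 = 7.053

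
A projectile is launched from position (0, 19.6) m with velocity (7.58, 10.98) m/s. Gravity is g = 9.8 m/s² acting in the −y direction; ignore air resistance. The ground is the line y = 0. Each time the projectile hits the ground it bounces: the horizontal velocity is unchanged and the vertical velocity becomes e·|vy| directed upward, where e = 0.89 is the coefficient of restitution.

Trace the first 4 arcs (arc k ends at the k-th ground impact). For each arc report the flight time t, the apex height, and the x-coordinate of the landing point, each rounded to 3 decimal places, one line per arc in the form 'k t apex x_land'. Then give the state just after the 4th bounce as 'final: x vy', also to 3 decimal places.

Arc 1: start y=19.600, vy=10.980 → t=3.413, apex=25.751, x_land=25.869, impact vy=-22.466
  bounce: vy ← 0.89·22.466 = 19.995
Arc 2: start y=0.000, vy=19.995 → t=4.081, apex=20.397, x_land=56.800, impact vy=-19.995
  bounce: vy ← 0.89·19.995 = 17.795
Arc 3: start y=0.000, vy=17.795 → t=3.632, apex=16.157, x_land=84.328, impact vy=-17.795
  bounce: vy ← 0.89·17.795 = 15.838
Arc 4: start y=0.000, vy=15.838 → t=3.232, apex=12.798, x_land=108.828, impact vy=-15.838
  bounce: vy ← 0.89·15.838 = 14.096

1 3.413 25.751 25.869
2 4.081 20.397 56.800
3 3.632 16.157 84.328
4 3.232 12.798 108.828
final: 108.828 14.096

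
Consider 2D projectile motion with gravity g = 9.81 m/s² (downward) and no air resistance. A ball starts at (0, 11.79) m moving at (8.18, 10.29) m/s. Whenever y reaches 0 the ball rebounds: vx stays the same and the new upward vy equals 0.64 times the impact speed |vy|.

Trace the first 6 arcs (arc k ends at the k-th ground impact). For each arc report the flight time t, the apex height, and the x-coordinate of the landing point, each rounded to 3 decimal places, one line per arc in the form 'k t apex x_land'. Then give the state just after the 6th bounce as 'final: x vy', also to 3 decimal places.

Arc 1: start y=11.790, vy=10.290 → t=2.921, apex=17.187, x_land=23.892, impact vy=-18.363
  bounce: vy ← 0.64·18.363 = 11.752
Arc 2: start y=0.000, vy=11.752 → t=2.396, apex=7.040, x_land=43.491, impact vy=-11.752
  bounce: vy ← 0.64·11.752 = 7.522
Arc 3: start y=0.000, vy=7.522 → t=1.533, apex=2.883, x_land=56.035, impact vy=-7.522
  bounce: vy ← 0.64·7.522 = 4.814
Arc 4: start y=0.000, vy=4.814 → t=0.981, apex=1.181, x_land=64.063, impact vy=-4.814
  bounce: vy ← 0.64·4.814 = 3.081
Arc 5: start y=0.000, vy=3.081 → t=0.628, apex=0.484, x_land=69.201, impact vy=-3.081
  bounce: vy ← 0.64·3.081 = 1.972
Arc 6: start y=0.000, vy=1.972 → t=0.402, apex=0.198, x_land=72.489, impact vy=-1.972
  bounce: vy ← 0.64·1.972 = 1.262

1 2.921 17.187 23.892
2 2.396 7.040 43.491
3 1.533 2.883 56.035
4 0.981 1.181 64.063
5 0.628 0.484 69.201
6 0.402 0.198 72.489
final: 72.489 1.262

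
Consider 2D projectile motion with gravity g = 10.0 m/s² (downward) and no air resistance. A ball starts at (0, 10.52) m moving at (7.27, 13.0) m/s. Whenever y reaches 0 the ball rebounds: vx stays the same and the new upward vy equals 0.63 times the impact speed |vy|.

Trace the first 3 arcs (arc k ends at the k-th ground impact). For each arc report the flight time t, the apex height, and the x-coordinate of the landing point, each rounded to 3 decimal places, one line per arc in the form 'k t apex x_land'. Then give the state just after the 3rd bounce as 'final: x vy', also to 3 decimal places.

Arc 1: start y=10.520, vy=13.000 → t=3.248, apex=18.970, x_land=23.612, impact vy=-19.478
  bounce: vy ← 0.63·19.478 = 12.271
Arc 2: start y=0.000, vy=12.271 → t=2.454, apex=7.529, x_land=41.454, impact vy=-12.271
  bounce: vy ← 0.63·12.271 = 7.731
Arc 3: start y=0.000, vy=7.731 → t=1.546, apex=2.988, x_land=52.695, impact vy=-7.731
  bounce: vy ← 0.63·7.731 = 4.870

1 3.248 18.970 23.612
2 2.454 7.529 41.454
3 1.546 2.988 52.695
final: 52.695 4.870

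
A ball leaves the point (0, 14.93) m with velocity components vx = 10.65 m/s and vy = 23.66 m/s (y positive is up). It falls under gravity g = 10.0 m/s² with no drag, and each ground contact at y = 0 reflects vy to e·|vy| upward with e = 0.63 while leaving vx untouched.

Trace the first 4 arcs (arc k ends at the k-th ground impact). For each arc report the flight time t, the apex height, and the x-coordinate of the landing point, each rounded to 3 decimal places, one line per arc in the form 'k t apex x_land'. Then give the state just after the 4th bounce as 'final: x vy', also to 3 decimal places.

Arc 1: start y=14.930, vy=23.660 → t=5.296, apex=42.920, x_land=56.401, impact vy=-29.298
  bounce: vy ← 0.63·29.298 = 18.458
Arc 2: start y=0.000, vy=18.458 → t=3.692, apex=17.035, x_land=95.716, impact vy=-18.458
  bounce: vy ← 0.63·18.458 = 11.629
Arc 3: start y=0.000, vy=11.629 → t=2.326, apex=6.761, x_land=120.485, impact vy=-11.629
  bounce: vy ← 0.63·11.629 = 7.326
Arc 4: start y=0.000, vy=7.326 → t=1.465, apex=2.683, x_land=136.089, impact vy=-7.326
  bounce: vy ← 0.63·7.326 = 4.615

1 5.296 42.920 56.401
2 3.692 17.035 95.716
3 2.326 6.761 120.485
4 1.465 2.683 136.089
final: 136.089 4.615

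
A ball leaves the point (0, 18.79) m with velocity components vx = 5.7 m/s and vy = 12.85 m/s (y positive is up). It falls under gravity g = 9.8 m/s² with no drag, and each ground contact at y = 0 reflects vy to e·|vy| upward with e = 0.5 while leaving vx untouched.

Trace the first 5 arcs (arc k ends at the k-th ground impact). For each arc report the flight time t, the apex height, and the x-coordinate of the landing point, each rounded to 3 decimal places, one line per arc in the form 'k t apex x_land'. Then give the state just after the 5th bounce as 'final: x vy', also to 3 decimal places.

Arc 1: start y=18.790, vy=12.850 → t=3.668, apex=27.215, x_land=20.907, impact vy=-23.096
  bounce: vy ← 0.5·23.096 = 11.548
Arc 2: start y=0.000, vy=11.548 → t=2.357, apex=6.804, x_land=34.340, impact vy=-11.548
  bounce: vy ← 0.5·11.548 = 5.774
Arc 3: start y=0.000, vy=5.774 → t=1.178, apex=1.701, x_land=41.057, impact vy=-5.774
  bounce: vy ← 0.5·5.774 = 2.887
Arc 4: start y=0.000, vy=2.887 → t=0.589, apex=0.425, x_land=44.415, impact vy=-2.887
  bounce: vy ← 0.5·2.887 = 1.443
Arc 5: start y=0.000, vy=1.443 → t=0.295, apex=0.106, x_land=46.094, impact vy=-1.443
  bounce: vy ← 0.5·1.443 = 0.722

1 3.668 27.215 20.907
2 2.357 6.804 34.340
3 1.178 1.701 41.057
4 0.589 0.425 44.415
5 0.295 0.106 46.094
final: 46.094 0.722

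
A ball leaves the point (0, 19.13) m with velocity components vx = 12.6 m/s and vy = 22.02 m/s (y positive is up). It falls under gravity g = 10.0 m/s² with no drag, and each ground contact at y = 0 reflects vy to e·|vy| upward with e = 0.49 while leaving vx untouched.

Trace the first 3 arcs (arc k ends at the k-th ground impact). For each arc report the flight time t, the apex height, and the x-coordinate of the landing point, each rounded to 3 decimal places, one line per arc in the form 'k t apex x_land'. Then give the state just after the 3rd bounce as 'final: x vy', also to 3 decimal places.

Arc 1: start y=19.130, vy=22.020 → t=5.147, apex=43.374, x_land=64.856, impact vy=-29.453
  bounce: vy ← 0.49·29.453 = 14.432
Arc 2: start y=0.000, vy=14.432 → t=2.886, apex=10.414, x_land=101.225, impact vy=-14.432
  bounce: vy ← 0.49·14.432 = 7.072
Arc 3: start y=0.000, vy=7.072 → t=1.414, apex=2.500, x_land=119.045, impact vy=-7.072
  bounce: vy ← 0.49·7.072 = 3.465

1 5.147 43.374 64.856
2 2.886 10.414 101.225
3 1.414 2.500 119.045
final: 119.045 3.465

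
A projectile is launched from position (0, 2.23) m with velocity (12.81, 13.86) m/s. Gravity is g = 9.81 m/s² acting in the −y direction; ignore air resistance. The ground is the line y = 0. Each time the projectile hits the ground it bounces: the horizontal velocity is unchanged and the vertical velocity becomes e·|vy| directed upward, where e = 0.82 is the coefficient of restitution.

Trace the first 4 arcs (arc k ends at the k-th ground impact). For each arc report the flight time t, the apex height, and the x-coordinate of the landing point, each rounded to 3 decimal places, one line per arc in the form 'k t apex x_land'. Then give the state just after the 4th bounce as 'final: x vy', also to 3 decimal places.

Arc 1: start y=2.230, vy=13.860 → t=2.978, apex=12.021, x_land=38.152, impact vy=-15.357
  bounce: vy ← 0.82·15.357 = 12.593
Arc 2: start y=0.000, vy=12.593 → t=2.567, apex=8.083, x_land=71.041, impact vy=-12.593
  bounce: vy ← 0.82·12.593 = 10.326
Arc 3: start y=0.000, vy=10.326 → t=2.105, apex=5.435, x_land=98.010, impact vy=-10.326
  bounce: vy ← 0.82·10.326 = 8.468
Arc 4: start y=0.000, vy=8.468 → t=1.726, apex=3.654, x_land=120.124, impact vy=-8.468
  bounce: vy ← 0.82·8.468 = 6.943

1 2.978 12.021 38.152
2 2.567 8.083 71.041
3 2.105 5.435 98.010
4 1.726 3.654 120.124
final: 120.124 6.943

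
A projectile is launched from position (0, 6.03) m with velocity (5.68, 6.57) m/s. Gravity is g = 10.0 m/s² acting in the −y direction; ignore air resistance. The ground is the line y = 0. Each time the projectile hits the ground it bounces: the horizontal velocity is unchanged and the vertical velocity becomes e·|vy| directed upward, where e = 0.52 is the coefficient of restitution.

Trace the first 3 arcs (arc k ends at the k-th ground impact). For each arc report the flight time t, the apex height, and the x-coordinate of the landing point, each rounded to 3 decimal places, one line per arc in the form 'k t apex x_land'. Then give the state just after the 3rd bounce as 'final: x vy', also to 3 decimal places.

Arc 1: start y=6.030, vy=6.570 → t=1.937, apex=8.188, x_land=11.000, impact vy=-12.797
  bounce: vy ← 0.52·12.797 = 6.654
Arc 2: start y=0.000, vy=6.654 → t=1.331, apex=2.214, x_land=18.560, impact vy=-6.654
  bounce: vy ← 0.52·6.654 = 3.460
Arc 3: start y=0.000, vy=3.460 → t=0.692, apex=0.599, x_land=22.491, impact vy=-3.460
  bounce: vy ← 0.52·3.460 = 1.799

1 1.937 8.188 11.000
2 1.331 2.214 18.560
3 0.692 0.599 22.491
final: 22.491 1.799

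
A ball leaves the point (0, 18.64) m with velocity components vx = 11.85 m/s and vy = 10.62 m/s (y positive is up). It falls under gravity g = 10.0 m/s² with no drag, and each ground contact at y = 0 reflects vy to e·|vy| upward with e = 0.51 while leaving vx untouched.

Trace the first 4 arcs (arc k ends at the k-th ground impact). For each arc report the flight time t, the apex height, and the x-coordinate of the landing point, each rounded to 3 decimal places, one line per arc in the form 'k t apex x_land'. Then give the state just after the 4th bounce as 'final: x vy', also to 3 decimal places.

Arc 1: start y=18.640, vy=10.620 → t=3.266, apex=24.279, x_land=38.697, impact vy=-22.036
  bounce: vy ← 0.51·22.036 = 11.238
Arc 2: start y=0.000, vy=11.238 → t=2.248, apex=6.315, x_land=65.332, impact vy=-11.238
  bounce: vy ← 0.51·11.238 = 5.732
Arc 3: start y=0.000, vy=5.732 → t=1.146, apex=1.643, x_land=78.916, impact vy=-5.732
  bounce: vy ← 0.51·5.732 = 2.923
Arc 4: start y=0.000, vy=2.923 → t=0.585, apex=0.427, x_land=85.844, impact vy=-2.923
  bounce: vy ← 0.51·2.923 = 1.491

1 3.266 24.279 38.697
2 2.248 6.315 65.332
3 1.146 1.643 78.916
4 0.585 0.427 85.844
final: 85.844 1.491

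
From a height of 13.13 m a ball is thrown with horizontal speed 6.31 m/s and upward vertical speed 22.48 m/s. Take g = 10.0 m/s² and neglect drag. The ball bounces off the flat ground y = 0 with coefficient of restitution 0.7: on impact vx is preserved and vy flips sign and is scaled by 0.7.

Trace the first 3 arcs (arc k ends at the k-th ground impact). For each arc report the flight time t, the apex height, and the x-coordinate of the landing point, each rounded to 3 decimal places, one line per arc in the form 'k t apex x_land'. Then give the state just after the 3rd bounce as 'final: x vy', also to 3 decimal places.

Arc 1: start y=13.130, vy=22.480 → t=5.019, apex=38.398, x_land=31.671, impact vy=-27.712
  bounce: vy ← 0.7·27.712 = 19.398
Arc 2: start y=0.000, vy=19.398 → t=3.880, apex=18.815, x_land=56.152, impact vy=-19.398
  bounce: vy ← 0.7·19.398 = 13.579
Arc 3: start y=0.000, vy=13.579 → t=2.716, apex=9.219, x_land=73.288, impact vy=-13.579
  bounce: vy ← 0.7·13.579 = 9.505

1 5.019 38.398 31.671
2 3.880 18.815 56.152
3 2.716 9.219 73.288
final: 73.288 9.505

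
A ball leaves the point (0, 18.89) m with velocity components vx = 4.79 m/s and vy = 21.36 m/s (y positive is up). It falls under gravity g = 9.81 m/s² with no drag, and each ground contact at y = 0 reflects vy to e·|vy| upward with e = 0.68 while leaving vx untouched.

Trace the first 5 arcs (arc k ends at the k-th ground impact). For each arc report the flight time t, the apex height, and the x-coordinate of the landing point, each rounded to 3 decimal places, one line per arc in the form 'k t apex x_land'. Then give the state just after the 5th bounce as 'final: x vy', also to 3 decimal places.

1 5.109 42.144 24.470
2 3.986 19.488 43.565
3 2.711 9.011 56.550
4 1.843 4.167 65.380
5 1.253 1.927 71.384
final: 71.384 4.181

Arc 1: start y=18.890, vy=21.360 → t=5.109, apex=42.144, x_land=24.470, impact vy=-28.755
  bounce: vy ← 0.68·28.755 = 19.554
Arc 2: start y=0.000, vy=19.554 → t=3.986, apex=19.488, x_land=43.565, impact vy=-19.554
  bounce: vy ← 0.68·19.554 = 13.296
Arc 3: start y=0.000, vy=13.296 → t=2.711, apex=9.011, x_land=56.550, impact vy=-13.296
  bounce: vy ← 0.68·13.296 = 9.042
Arc 4: start y=0.000, vy=9.042 → t=1.843, apex=4.167, x_land=65.380, impact vy=-9.042
  bounce: vy ← 0.68·9.042 = 6.148
Arc 5: start y=0.000, vy=6.148 → t=1.253, apex=1.927, x_land=71.384, impact vy=-6.148
  bounce: vy ← 0.68·6.148 = 4.181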